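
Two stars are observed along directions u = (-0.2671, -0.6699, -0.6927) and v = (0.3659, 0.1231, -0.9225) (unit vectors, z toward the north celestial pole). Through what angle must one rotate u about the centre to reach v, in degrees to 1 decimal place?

62.7°

u·v = 0.4588; |u| = 1.0000, |v| = 1.0000.
cos θ = (u·v)/(|u||v|) = 0.4588, so θ = 62.7°.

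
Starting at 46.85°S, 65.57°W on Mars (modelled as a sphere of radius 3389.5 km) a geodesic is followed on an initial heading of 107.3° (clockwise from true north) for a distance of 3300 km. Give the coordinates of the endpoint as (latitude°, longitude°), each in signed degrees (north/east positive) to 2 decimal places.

Angular distance δ = d/R = 3300/3389.5 = 0.97359 rad; initial bearing θ = 1.8727 rad.
sin φ₂ = sin φ₁ cos δ + cos φ₁ sin δ cos θ = (-0.7296)(0.5623) + (0.6839)(0.8269)(-0.2974) = -0.5784, so φ₂ = -35.34°.
Δλ = atan2(sin θ sin δ cos φ₁, cos δ − sin φ₁ sin φ₂) = atan2(0.5400, 0.1403) = 75.432°.
λ₂ = -65.570° + 75.432° = 9.86°.

-35.34°, 9.86°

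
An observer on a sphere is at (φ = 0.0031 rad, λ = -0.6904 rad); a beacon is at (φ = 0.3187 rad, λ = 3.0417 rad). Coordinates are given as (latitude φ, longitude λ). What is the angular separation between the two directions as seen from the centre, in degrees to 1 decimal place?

With latitudes φ₁ = 0.178°, φ₂ = 18.260° and longitude difference Δλ = -146.166°:
cos c = sin φ₁ sin φ₂ + cos φ₁ cos φ₂ cos Δλ = (0.0031)(0.3133) + (1.0000)(0.9496)(-0.8307) = -0.78785,
so c = arccos(-0.78785) = 2.47811 rad.
So the angular separation is 142.0°.

142.0°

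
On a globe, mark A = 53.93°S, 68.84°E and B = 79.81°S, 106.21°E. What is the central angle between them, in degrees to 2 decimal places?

In radians: φ₁ = -0.9413, φ₂ = -1.3929, Δλ = 37.370° = 0.6522 rad.
Haversine: a = sin²(Δφ/2) + cos φ₁ cos φ₂ sin²(Δλ/2) = 0.0501 + (0.5888)(0.1769)(0.1026) = 0.06084.
Central angle c = 2·arcsin(√a) = 0.49844 rad.
So the angular separation is 28.56°.

28.56°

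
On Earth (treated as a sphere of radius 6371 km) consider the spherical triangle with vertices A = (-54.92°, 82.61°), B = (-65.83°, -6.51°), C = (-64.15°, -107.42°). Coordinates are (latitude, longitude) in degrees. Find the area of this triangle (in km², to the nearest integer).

10533572 km²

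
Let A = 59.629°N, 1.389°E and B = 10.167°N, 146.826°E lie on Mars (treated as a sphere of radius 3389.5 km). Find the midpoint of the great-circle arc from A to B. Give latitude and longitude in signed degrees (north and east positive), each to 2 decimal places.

58.52°, 120.03°

The central angle between A and B is δ = 1.8313 rad.
With f = 0.5, the slerp weights are sin((1−f)δ)/sin δ = 0.8206 and sin(fδ)/sin δ = 0.8206.
Weighted sum of the unit vectors: (0.8206)·(0.5054,0.0123,0.8628) + (0.8206)·(-0.8239,0.5386,0.1765) = (-0.2613, 0.4520, 0.8529).
Converting back: φ = atan2(z, √(x²+y²)) = 58.52°, λ = atan2(y, x) = 120.03°.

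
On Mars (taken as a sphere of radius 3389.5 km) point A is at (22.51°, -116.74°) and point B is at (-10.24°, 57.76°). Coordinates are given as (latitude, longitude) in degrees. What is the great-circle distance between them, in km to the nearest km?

9859 km

In radians: φ₁ = 0.3929, φ₂ = -0.1787, Δλ = 174.500° = 3.0456 rad.
cos c = sin φ₁ sin φ₂ + cos φ₁ cos φ₂ cos Δλ = (0.3828)(-0.1778) + (0.9238)(0.9841)(-0.9954) = -0.97297,
so c = arccos(-0.97297) = 2.90856 rad.
Distance = R·c = 3389.5 × 2.9086 ≈ 9859 km.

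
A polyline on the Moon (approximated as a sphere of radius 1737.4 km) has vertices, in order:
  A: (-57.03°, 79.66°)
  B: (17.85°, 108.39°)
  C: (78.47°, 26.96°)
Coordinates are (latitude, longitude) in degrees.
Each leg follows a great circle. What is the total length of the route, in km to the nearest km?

Leg A→B: central angle 1.3724 rad, distance 2384.5 km.
Leg B→C: central angle 1.2359 rad, distance 2147.2 km.
Total: 2384.5 + 2147.2 ≈ 4532 km.

4532 km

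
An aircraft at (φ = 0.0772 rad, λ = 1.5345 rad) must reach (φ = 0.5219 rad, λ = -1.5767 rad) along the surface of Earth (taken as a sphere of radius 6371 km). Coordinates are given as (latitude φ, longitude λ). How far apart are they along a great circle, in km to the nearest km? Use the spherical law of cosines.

16194 km

Let φ₁ = 0.0772 rad, φ₂ = 0.5219 rad, and Δλ = -3.1112 rad.
cos c = sin φ₁ sin φ₂ + cos φ₁ cos φ₂ cos Δλ = (0.0771)(0.4985) + (0.9970)(0.8669)(-0.9995) = -0.82544,
so c = arccos(-0.82544) = 2.54179 rad.
Distance = R·c = 6371 × 2.5418 ≈ 16194 km.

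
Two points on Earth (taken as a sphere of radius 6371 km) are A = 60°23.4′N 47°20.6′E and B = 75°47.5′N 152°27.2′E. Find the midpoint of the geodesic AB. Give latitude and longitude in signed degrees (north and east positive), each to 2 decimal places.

75.05°, 76.20°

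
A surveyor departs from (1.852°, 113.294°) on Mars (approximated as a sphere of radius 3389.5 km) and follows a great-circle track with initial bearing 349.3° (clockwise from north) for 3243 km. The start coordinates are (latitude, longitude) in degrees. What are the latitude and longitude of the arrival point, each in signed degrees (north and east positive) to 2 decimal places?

Angular distance δ = d/R = 3243/3389.5 = 0.95678 rad; initial bearing θ = 6.0964 rad.
sin φ₂ = sin φ₁ cos δ + cos φ₁ sin δ cos θ = (0.0323)(0.5762) + (0.9995)(0.8173)(0.9826) = 0.8213, so φ₂ = 55.22°.
Δλ = atan2(sin θ sin δ cos φ₁, cos δ − sin φ₁ sin φ₂) = atan2(-0.1517, 0.5496) = -15.428°.
λ₂ = 113.294° − 15.428° = 97.87°.

55.22°, 97.87°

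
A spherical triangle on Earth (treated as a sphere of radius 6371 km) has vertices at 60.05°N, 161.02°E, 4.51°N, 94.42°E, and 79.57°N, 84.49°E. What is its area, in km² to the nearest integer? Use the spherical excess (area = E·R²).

15712933 km²

Side lengths (central angles): a = 1.3128, b = 0.5091, c = 1.3018 rad; semiperimeter s = 1.5618.
By l'Huilier's theorem, tan(E/4) = √[tan(s/2) tan((s−a)/2) tan((s−b)/2) tan((s−c)/2)], giving spherical excess E = 0.3871 rad.
Area = E·R² = 0.3871 × (6371)² ≈ 15712933 km².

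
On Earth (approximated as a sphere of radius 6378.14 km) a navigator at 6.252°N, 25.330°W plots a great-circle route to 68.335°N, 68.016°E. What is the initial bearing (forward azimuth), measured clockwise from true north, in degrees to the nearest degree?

Δλ = 93.346° = 1.6292 rad.
y = sin Δλ · cos φ₂ = (0.9983)(0.3692) = 0.3685
x = cos φ₁ sin φ₂ − sin φ₁ cos φ₂ cos Δλ = (0.9941)(0.9294) − (0.1089)(0.3692)(-0.0584) = 0.9262
θ = atan2(y, x) = 21.70°, so the bearing is 22°.

22°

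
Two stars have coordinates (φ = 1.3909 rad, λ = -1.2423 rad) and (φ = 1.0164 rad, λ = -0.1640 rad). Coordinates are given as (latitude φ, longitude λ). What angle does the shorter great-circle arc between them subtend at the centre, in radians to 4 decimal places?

In radians: φ₁ = 1.3909, φ₂ = 1.0164, Δλ = 61.782° = 1.0783 rad.
cos c = sin φ₁ sin φ₂ + cos φ₁ cos φ₂ cos Δλ = (0.9839)(0.8502) + (0.1789)(0.5264)(0.4728) = 0.88103,
so c = arccos(0.88103) = 0.49275 rad.
So the angular separation is 0.4928 rad.

0.4928 rad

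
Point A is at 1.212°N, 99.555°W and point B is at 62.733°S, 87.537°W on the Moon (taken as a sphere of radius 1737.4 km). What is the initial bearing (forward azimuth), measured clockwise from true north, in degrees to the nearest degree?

174°

Δλ = 12.018° = 0.2098 rad.
y = sin Δλ · cos φ₂ = (0.2082)(0.4581) = 0.0954
x = cos φ₁ sin φ₂ − sin φ₁ cos φ₂ cos Δλ = (0.9998)(-0.8889) − (0.0212)(0.4581)(0.9781) = -0.8982
θ = atan2(y, x) = 173.94°, so the bearing is 174°.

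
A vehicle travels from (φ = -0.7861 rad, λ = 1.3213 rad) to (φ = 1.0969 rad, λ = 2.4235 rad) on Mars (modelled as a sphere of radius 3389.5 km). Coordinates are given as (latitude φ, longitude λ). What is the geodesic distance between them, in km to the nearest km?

In radians: φ₁ = -0.7861, φ₂ = 1.0969, Δλ = 63.151° = 1.1022 rad.
Haversine: a = sin²(Δφ/2) + cos φ₁ cos φ₂ sin²(Δλ/2) = 0.6536 + (0.7066)(0.4564)(0.2742) = 0.74199.
Central angle c = 2·arcsin(√a) = 2.07600 rad.
Distance = R·c = 3389.5 × 2.0760 ≈ 7037 km.

7037 km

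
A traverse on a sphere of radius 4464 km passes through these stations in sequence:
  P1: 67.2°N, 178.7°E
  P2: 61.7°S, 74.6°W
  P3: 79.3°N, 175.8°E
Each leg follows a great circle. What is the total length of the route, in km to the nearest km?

Leg P1→P2: central angle 2.6149 rad, distance 11672.9 km.
Leg P2→P3: central angle 2.6785 rad, distance 11957.0 km.
Total: 11672.9 + 11957.0 ≈ 23630 km.

23630 km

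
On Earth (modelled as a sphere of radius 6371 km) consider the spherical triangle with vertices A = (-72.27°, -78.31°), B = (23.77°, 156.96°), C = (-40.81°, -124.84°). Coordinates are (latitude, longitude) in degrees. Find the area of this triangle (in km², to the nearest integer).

29759276 km²

Side lengths (central angles): a = 1.6929, b = 0.6744, c = 2.1444 rad; semiperimeter s = 2.2559.
By l'Huilier's theorem, tan(E/4) = √[tan(s/2) tan((s−a)/2) tan((s−b)/2) tan((s−c)/2)], giving spherical excess E = 0.7332 rad.
Area = E·R² = 0.7332 × (6371)² ≈ 29759276 km².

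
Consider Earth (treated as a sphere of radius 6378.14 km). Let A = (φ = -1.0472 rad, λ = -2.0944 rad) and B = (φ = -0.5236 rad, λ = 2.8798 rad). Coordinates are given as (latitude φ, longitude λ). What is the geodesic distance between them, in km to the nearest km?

6342 km

With latitudes φ₁ = -60.000°, φ₂ = -30.000° and longitude difference Δλ = -74.999°:
Haversine: a = sin²(Δφ/2) + cos φ₁ cos φ₂ sin²(Δλ/2) = 0.0670 + (0.5000)(0.8660)(0.3706) = 0.22745.
Central angle c = 2·arcsin(√a) = 0.99430 rad.
Distance = R·c = 6378.14 × 0.9943 ≈ 6342 km.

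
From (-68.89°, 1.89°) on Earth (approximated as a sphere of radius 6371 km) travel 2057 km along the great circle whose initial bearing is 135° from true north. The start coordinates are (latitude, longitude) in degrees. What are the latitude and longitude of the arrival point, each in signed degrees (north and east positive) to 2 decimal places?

Angular distance δ = d/R = 2057/6371 = 0.32287 rad; initial bearing θ = 2.3562 rad.
sin φ₂ = sin φ₁ cos δ + cos φ₁ sin δ cos θ = (-0.9329)(0.9483) + (0.3602)(0.3173)(-0.7071) = -0.9655, so φ₂ = -74.90°.
Δλ = atan2(sin θ sin δ cos φ₁, cos δ − sin φ₁ sin φ₂) = atan2(0.0808, 0.0476) = 59.482°.
λ₂ = 1.890° + 59.482° = 61.37°.

-74.90°, 61.37°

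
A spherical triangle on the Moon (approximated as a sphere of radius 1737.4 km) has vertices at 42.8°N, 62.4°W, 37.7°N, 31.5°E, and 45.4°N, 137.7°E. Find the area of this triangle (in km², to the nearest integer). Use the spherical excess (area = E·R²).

2957200 km²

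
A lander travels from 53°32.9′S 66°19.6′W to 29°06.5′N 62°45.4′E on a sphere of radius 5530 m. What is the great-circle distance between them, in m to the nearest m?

13120 m

In radians: φ₁ = -0.9346, φ₂ = 0.5080, Δλ = 129.083° = 2.2529 rad.
Haversine: a = sin²(Δφ/2) + cos φ₁ cos φ₂ sin²(Δλ/2) = 0.4361 + (0.5941)(0.8737)(0.8152) = 0.85928.
Central angle c = 2·arcsin(√a) = 2.37253 rad.
Distance = R·c = 5530 × 2.3725 ≈ 13120 m.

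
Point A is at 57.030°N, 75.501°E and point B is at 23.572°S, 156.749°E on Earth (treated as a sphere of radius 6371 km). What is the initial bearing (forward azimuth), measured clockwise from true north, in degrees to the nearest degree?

110°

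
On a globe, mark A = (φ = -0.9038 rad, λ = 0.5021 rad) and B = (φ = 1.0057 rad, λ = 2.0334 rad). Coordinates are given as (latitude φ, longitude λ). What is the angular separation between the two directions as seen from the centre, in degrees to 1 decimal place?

Let φ₁ = -0.9038 rad, φ₂ = 1.0057 rad, and Δλ = 1.5313 rad.
cos c = sin φ₁ sin φ₂ + cos φ₁ cos φ₂ cos Δλ = (-0.7857)(0.8445) + (0.6186)(0.5355)(0.0395) = -0.65046,
so c = arccos(-0.65046) = 2.27898 rad.
So the angular separation is 130.6°.

130.6°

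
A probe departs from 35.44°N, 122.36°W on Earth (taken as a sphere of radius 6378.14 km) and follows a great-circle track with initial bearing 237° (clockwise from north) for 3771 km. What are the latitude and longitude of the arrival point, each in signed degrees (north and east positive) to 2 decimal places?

13.54°, -151.10°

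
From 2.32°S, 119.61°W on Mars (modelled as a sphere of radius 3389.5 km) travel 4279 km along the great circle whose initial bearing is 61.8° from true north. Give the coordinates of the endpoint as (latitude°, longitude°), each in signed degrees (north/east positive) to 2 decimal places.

25.95°, -50.56°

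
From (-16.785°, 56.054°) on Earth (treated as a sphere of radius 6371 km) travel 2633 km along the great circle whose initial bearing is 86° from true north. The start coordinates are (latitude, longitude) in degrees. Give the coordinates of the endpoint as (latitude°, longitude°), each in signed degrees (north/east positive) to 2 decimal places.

Angular distance δ = d/R = 2633/6371 = 0.41328 rad; initial bearing θ = 1.5010 rad.
sin φ₂ = sin φ₁ cos δ + cos φ₁ sin δ cos θ = (-0.2888)(0.9158) + (0.9574)(0.4016)(0.0698) = -0.2376, so φ₂ = -13.75°.
Δλ = atan2(sin θ sin δ cos φ₁, cos δ − sin φ₁ sin φ₂) = atan2(0.3836, 0.8472) = 24.359°.
λ₂ = 56.054° + 24.359° = 80.41°.

-13.75°, 80.41°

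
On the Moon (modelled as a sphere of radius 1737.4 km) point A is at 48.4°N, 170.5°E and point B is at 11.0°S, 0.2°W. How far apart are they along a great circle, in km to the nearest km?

With latitudes φ₁ = 48.400°, φ₂ = -11.000° and longitude difference Δλ = -170.700°:
cos c = sin φ₁ sin φ₂ + cos φ₁ cos φ₂ cos Δλ = (0.7478)(-0.1908) + (0.6639)(0.9816)(-0.9869) = -0.78585,
so c = arccos(-0.78585) = 2.47486 rad.
Distance = R·c = 1737.4 × 2.4749 ≈ 4300 km.

4300 km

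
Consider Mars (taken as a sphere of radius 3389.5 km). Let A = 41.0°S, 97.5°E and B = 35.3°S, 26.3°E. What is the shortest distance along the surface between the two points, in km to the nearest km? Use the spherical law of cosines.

In radians: φ₁ = -0.7156, φ₂ = -0.6161, Δλ = -71.200° = -1.2427 rad.
cos c = sin φ₁ sin φ₂ + cos φ₁ cos φ₂ cos Δλ = (-0.6561)(-0.5779) + (0.7547)(0.8161)(0.3223) = 0.57761,
so c = arccos(0.57761) = 0.95500 rad.
Distance = R·c = 3389.5 × 0.9550 ≈ 3237 km.

3237 km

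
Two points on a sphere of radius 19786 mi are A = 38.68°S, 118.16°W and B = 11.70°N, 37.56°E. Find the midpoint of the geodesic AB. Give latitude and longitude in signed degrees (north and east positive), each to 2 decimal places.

-45.29°, -12.62°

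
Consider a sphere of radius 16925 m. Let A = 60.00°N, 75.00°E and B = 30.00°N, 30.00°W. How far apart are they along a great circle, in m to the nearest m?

21056 m

Let φ₁ = 1.0472 rad, φ₂ = 0.5236 rad, and Δλ = -1.8326 rad.
Haversine: a = sin²(Δφ/2) + cos φ₁ cos φ₂ sin²(Δλ/2) = 0.0670 + (0.5000)(0.8660)(0.6294) = 0.33953.
Central angle c = 2·arcsin(√a) = 1.24407 rad.
Distance = R·c = 16925 × 1.2441 ≈ 21056 m.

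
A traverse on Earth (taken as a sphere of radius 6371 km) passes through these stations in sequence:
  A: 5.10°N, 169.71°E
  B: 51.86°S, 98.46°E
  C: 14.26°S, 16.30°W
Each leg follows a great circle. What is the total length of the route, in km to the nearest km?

19562 km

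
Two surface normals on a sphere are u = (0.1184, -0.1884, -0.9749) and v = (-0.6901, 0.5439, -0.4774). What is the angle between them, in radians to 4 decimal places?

u·v = 0.2812; |u| = 1.0000, |v| = 1.0000.
cos θ = (u·v)/(|u||v|) = 0.2813, so θ = 1.2857 rad.

1.2857 rad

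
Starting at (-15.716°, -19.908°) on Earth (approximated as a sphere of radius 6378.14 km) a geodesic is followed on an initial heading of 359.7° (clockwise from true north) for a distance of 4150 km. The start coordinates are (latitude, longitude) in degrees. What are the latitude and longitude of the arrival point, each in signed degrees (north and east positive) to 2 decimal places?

Angular distance δ = d/R = 4150/6378.14 = 0.65066 rad; initial bearing θ = 6.2779 rad.
sin φ₂ = sin φ₁ cos δ + cos φ₁ sin δ cos θ = (-0.2709)(0.7957) + (0.9626)(0.6057)(1.0000) = 0.3675, so φ₂ = 21.56°.
Δλ = atan2(sin θ sin δ cos φ₁, cos δ − sin φ₁ sin φ₂) = atan2(-0.0031, 0.8952) = -0.195°.
λ₂ = -19.908° − 0.195° = -20.10°.

21.56°, -20.10°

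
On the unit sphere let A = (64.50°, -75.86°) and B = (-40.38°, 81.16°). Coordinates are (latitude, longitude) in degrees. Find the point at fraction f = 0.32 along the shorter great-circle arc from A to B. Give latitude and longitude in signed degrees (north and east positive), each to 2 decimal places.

The central angle between A and B is δ = 2.6609 rad.
With f = 0.32, the slerp weights are sin((1−f)δ)/sin δ = 2.1013 and sin(fδ)/sin δ = 1.6268.
Weighted sum of the unit vectors: (2.1013)·(0.1052,-0.4175,0.9026) + (1.6268)·(0.1171,0.7527,-0.6479) = (0.4114, 0.3473, 0.8427).
Converting back: φ = atan2(z, √(x²+y²)) = 57.42°, λ = atan2(y, x) = 40.17°.

57.42°, 40.17°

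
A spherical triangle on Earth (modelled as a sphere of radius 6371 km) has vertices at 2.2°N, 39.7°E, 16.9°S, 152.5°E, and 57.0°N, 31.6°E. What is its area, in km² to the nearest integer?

Side lengths (central angles): a = 2.1076, b = 0.9631, c = 1.9624 rad; semiperimeter s = 2.5165.
By l'Huilier's theorem, tan(E/4) = √[tan(s/2) tan((s−a)/2) tan((s−b)/2) tan((s−c)/2)], giving spherical excess E = 1.6025 rad.
Area = E·R² = 1.6025 × (6371)² ≈ 65044302 km².

65044302 km²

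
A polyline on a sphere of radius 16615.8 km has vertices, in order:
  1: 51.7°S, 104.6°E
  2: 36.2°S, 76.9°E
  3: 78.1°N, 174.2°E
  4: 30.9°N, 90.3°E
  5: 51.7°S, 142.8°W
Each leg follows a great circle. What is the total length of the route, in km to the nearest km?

Leg 1→2: central angle 0.4363 rad, distance 7249.9 km.
Leg 2→3: central angle 2.2131 rad, distance 36772.7 km.
Leg 3→4: central angle 1.0224 rad, distance 16988.2 km.
Leg 4→5: central angle 2.3780 rad, distance 39511.6 km.
Total: 7249.9 + 36772.7 + 16988.2 + 39511.6 ≈ 100522 km.

100522 km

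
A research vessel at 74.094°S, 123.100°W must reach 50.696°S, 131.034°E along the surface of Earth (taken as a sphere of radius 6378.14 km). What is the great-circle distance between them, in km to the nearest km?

In radians: φ₁ = -1.2932, φ₂ = -0.8848, Δλ = -105.866° = -1.8477 rad.
Haversine: a = sin²(Δφ/2) + cos φ₁ cos φ₂ sin²(Δλ/2) = 0.0411 + (0.2741)(0.6334)(0.6367) = 0.15165.
Central angle c = 2·arcsin(√a) = 0.80000 rad.
Distance = R·c = 6378.14 × 0.8000 ≈ 5102 km.

5102 km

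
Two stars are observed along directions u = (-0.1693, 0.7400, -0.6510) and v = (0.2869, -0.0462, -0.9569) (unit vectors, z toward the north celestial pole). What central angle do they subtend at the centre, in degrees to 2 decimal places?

57.31°

u·v = 0.5402; |u| = 1.0000, |v| = 1.0001.
cos θ = (u·v)/(|u||v|) = 0.5401, so θ = 57.31°.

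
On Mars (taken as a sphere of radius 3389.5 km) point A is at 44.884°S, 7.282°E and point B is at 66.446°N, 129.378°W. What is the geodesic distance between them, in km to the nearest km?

Let φ₁ = -0.7834 rad, φ₂ = 1.1597 rad, and Δλ = -2.3852 rad.
cos c = sin φ₁ sin φ₂ + cos φ₁ cos φ₂ cos Δλ = (-0.7057)(0.9167) + (0.7085)(0.3996)(-0.7273) = -0.85281,
so c = arccos(-0.85281) = 2.59213 rad.
Distance = R·c = 3389.5 × 2.5921 ≈ 8786 km.

8786 km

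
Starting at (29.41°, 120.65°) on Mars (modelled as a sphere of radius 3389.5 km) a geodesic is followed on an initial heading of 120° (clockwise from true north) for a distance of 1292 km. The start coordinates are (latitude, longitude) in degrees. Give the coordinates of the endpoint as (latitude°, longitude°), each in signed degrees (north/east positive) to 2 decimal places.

17.08°, 140.35°

Angular distance δ = d/R = 1292/3389.5 = 0.38118 rad; initial bearing θ = 2.0944 rad.
sin φ₂ = sin φ₁ cos δ + cos φ₁ sin δ cos θ = (0.4911)(0.9282) + (0.8711)(0.3720)(-0.5000) = 0.2938, so φ₂ = 17.08°.
Δλ = atan2(sin θ sin δ cos φ₁, cos δ − sin φ₁ sin φ₂) = atan2(0.2807, 0.7840) = 19.697°.
λ₂ = 120.650° + 19.697° = 140.35°.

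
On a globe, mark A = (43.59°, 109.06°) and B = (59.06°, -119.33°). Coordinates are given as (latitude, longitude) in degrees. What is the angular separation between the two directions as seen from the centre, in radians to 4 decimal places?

With latitudes φ₁ = 43.590°, φ₂ = 59.060° and longitude difference Δλ = 131.610°:
Haversine: a = sin²(Δφ/2) + cos φ₁ cos φ₂ sin²(Δλ/2) = 0.0181 + (0.7243)(0.5141)(0.8320) = 0.32795.
Central angle c = 2·arcsin(√a) = 1.21952 rad.
So the angular separation is 1.2195 rad.

1.2195 rad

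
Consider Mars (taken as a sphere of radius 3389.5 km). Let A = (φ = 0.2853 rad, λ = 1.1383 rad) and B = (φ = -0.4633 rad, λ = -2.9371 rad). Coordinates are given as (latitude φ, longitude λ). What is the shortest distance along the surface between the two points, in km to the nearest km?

7662 km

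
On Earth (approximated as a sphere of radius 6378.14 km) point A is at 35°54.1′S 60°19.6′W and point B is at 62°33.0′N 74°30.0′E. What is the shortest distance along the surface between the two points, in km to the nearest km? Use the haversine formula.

15762 km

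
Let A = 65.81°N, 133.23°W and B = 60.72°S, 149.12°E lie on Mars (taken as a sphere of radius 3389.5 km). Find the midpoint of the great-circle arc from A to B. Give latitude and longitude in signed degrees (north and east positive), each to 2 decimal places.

Central angle δ = 2.4231 rad. Interpolating on the sphere with fraction f = 0.5:
P = [sin((1−f)δ)·A + sin(fδ)·B] / sin δ = 1.4222·A + 1.4222·B in Cartesian coordinates,
giving P = (-0.9961, -0.0676, 0.0568), i.e. latitude 3.26°, longitude -176.12°.

3.26°, -176.12°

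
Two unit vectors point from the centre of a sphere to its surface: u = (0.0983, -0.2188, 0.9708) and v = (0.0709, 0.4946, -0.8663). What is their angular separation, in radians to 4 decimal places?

u·v = -0.9423; |u| = 1.0000, |v| = 1.0001.
cos θ = (u·v)/(|u||v|) = -0.9422, so θ = 2.7999 rad.

2.7999 rad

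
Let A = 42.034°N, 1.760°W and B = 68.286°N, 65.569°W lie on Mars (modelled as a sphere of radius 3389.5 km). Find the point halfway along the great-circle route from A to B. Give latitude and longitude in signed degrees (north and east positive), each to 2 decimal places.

58.88°, -21.88°

Central angle δ = 0.7327 rad. Interpolating on the sphere with fraction f = 0.5:
P = [sin((1−f)δ)·A + sin(fδ)·B] / sin δ = 0.5355·A + 0.5355·B in Cartesian coordinates,
giving P = (0.4795, -0.1926, 0.8561), i.e. latitude 58.88°, longitude -21.88°.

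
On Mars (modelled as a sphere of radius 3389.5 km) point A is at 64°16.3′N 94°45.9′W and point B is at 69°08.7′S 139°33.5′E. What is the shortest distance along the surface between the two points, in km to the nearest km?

Let φ₁ = 1.1218 rad, φ₂ = -1.2068 rad, and Δλ = -2.1935 rad.
cos c = sin φ₁ sin φ₂ + cos φ₁ cos φ₂ cos Δλ = (0.9009)(-0.9345) + (0.4341)(0.3560)(-0.5832) = -0.93197,
so c = arccos(-0.93197) = 2.77061 rad.
Distance = R·c = 3389.5 × 2.7706 ≈ 9391 km.

9391 km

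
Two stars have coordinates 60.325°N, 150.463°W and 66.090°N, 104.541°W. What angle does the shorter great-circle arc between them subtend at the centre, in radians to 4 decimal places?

0.3657 rad

Let φ₁ = 1.0529 rad, φ₂ = 1.1535 rad, and Δλ = 0.8015 rad.
Haversine: a = sin²(Δφ/2) + cos φ₁ cos φ₂ sin²(Δλ/2) = 0.0025 + (0.4951)(0.4053)(0.1522) = 0.03307.
Central angle c = 2·arcsin(√a) = 0.36571 rad.
So the angular separation is 0.3657 rad.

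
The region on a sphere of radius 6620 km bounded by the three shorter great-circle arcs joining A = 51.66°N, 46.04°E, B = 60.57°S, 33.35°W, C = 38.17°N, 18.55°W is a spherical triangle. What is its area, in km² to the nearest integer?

43714704 km²

Side lengths (central angles): a = 1.7363, b = 0.8038, c = 2.2485 rad; semiperimeter s = 2.3943.
By l'Huilier's theorem, tan(E/4) = √[tan(s/2) tan((s−a)/2) tan((s−b)/2) tan((s−c)/2)], giving spherical excess E = 0.9975 rad.
Area = E·R² = 0.9975 × (6620)² ≈ 43714704 km².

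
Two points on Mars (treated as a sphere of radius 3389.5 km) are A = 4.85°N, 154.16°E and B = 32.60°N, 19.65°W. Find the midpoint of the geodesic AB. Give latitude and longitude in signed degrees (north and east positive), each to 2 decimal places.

Central angle δ = 2.4800 rad. Interpolating on the sphere with fraction f = 0.5:
P = [sin((1−f)δ)·A + sin(fδ)·B] / sin δ = 1.5393·A + 1.5393·B in Cartesian coordinates,
giving P = (-0.1592, 0.2324, 0.9595), i.e. latitude 73.64°, longitude 124.40°.

73.64°, 124.40°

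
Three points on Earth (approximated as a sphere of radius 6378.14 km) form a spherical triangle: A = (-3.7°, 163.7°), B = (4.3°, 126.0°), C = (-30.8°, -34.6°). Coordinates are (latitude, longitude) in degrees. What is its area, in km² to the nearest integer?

89964059 km²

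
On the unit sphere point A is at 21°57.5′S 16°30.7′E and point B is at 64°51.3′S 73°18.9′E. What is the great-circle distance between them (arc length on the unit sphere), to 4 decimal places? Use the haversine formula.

With latitudes φ₁ = -21.958°, φ₂ = -64.855° and longitude difference Δλ = 56.803°:
Haversine: a = sin²(Δφ/2) + cos φ₁ cos φ₂ sin²(Δλ/2) = 0.1337 + (0.9275)(0.4249)(0.2262) = 0.22287.
Central angle c = 2·arcsin(√a) = 0.98332 rad.
On the unit sphere the arc length equals the central angle: 0.9833.

0.9833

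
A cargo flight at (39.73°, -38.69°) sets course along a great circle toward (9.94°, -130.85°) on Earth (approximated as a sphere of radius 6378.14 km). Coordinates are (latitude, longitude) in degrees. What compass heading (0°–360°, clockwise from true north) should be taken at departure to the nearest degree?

279°

With φ₁ = 0.6934, φ₂ = 0.1735, Δλ = -1.6085 rad, the forward-azimuth formula gives
θ = atan2( sin Δλ cos φ₂ , cos φ₁ sin φ₂ − sin φ₁ cos φ₂ cos Δλ ) = atan2(-0.9843, 0.1565) = -80.97°.
Adding 360° brings this into [0°, 360°): 279°.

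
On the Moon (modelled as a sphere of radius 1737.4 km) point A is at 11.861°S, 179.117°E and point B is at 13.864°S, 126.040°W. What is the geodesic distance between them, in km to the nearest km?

1619 km

With latitudes φ₁ = -11.861°, φ₂ = -13.864° and longitude difference Δλ = 54.843°:
Haversine: a = sin²(Δφ/2) + cos φ₁ cos φ₂ sin²(Δλ/2) = 0.0003 + (0.9786)(0.9709)(0.2121) = 0.20182.
Central angle c = 2·arcsin(√a) = 0.93184 rad.
Distance = R·c = 1737.4 × 0.9318 ≈ 1619 km.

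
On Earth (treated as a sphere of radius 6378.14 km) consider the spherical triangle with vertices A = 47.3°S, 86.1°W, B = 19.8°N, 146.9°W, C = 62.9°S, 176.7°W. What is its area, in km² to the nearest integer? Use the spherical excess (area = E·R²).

Side lengths (central angles): a = 1.5004, b = 0.8619, c = 1.5084 rad; semiperimeter s = 1.9353.
By l'Huilier's theorem, tan(E/4) = √[tan(s/2) tan((s−a)/2) tan((s−b)/2) tan((s−c)/2)], giving spherical excess E = 0.8027 rad.
Area = E·R² = 0.8027 × (6378.14)² ≈ 32655582 km².

32655582 km²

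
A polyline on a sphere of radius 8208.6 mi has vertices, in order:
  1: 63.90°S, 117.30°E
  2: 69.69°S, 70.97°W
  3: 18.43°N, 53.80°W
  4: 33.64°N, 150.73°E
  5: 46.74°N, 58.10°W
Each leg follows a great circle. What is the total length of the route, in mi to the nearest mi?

50673 mi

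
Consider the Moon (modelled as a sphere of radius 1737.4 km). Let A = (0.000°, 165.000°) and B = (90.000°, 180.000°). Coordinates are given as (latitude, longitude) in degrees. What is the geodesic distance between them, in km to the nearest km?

2729 km

Let φ₁ = 0.0000 rad, φ₂ = 1.5708 rad, and Δλ = 0.2618 rad.
cos c = sin φ₁ sin φ₂ + cos φ₁ cos φ₂ cos Δλ = (0.0000)(1.0000) + (1.0000)(0.0000)(0.9659) = 0.00000,
so c = arccos(0.00000) = 1.57080 rad.
Distance = R·c = 1737.4 × 1.5708 ≈ 2729 km.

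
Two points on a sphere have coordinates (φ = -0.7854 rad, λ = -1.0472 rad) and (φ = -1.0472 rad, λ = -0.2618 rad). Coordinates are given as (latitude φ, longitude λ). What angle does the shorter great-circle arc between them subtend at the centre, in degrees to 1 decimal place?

With latitudes φ₁ = -45.000°, φ₂ = -60.000° and longitude difference Δλ = 45.000°:
Haversine: a = sin²(Δφ/2) + cos φ₁ cos φ₂ sin²(Δλ/2) = 0.0170 + (0.7071)(0.5000)(0.1464) = 0.06881.
Central angle c = 2·arcsin(√a) = 0.53086 rad.
So the angular separation is 30.4°.

30.4°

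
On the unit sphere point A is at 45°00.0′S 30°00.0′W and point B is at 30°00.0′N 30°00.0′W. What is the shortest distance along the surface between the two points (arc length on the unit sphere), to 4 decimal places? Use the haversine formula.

In radians: φ₁ = -0.7854, φ₂ = 0.5236, Δλ = 0.000° = 0.0000 rad.
Haversine: a = sin²(Δφ/2) + cos φ₁ cos φ₂ sin²(Δλ/2) = 0.3706 + (0.7071)(0.8660)(0.0000) = 0.37059.
Central angle c = 2·arcsin(√a) = 1.30900 rad.
On the unit sphere the arc length equals the central angle: 1.3090.

1.3090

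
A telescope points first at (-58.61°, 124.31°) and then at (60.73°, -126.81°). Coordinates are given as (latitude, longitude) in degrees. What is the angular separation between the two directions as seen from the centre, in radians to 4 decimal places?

With latitudes φ₁ = -58.610°, φ₂ = 60.730° and longitude difference Δλ = 108.880°:
Haversine: a = sin²(Δφ/2) + cos φ₁ cos φ₂ sin²(Δλ/2) = 0.7450 + (0.5209)(0.4889)(0.6618) = 0.91353.
Central angle c = 2·arcsin(√a) = 2.54465 rad.
So the angular separation is 2.5447 rad.

2.5447 rad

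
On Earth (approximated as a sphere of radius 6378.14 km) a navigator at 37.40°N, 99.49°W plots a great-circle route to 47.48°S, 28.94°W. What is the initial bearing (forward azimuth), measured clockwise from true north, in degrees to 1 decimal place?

138.6°

With φ₁ = 0.6528, φ₂ = -0.8287, Δλ = 1.2313 rad, the forward-azimuth formula gives
θ = atan2( sin Δλ cos φ₂ , cos φ₁ sin φ₂ − sin φ₁ cos φ₂ cos Δλ ) = atan2(0.6373, -0.7222) = 138.57°.
So the initial bearing is 138.6°.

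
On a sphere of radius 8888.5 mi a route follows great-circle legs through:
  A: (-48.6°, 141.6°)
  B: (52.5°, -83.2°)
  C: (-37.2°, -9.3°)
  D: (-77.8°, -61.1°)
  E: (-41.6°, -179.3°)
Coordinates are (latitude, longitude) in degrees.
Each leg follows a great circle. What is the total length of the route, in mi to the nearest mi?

56290 mi

Leg A→B: central angle 2.6483 rad, distance 23539.1 mi.
Leg B→C: central angle 1.9232 rad, distance 17094.7 mi.
Leg C→D: central angle 0.8023 rad, distance 7131.4 mi.
Leg D→E: central angle 0.9591 rad, distance 8525.0 mi.
Total: 23539.1 + 17094.7 + 7131.4 + 8525.0 ≈ 56290 mi.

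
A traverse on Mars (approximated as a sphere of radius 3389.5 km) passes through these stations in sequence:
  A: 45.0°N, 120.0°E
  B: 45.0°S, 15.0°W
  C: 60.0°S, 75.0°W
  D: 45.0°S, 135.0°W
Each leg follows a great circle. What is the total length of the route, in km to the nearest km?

13274 km

Leg A→B: central angle 2.5936 rad, distance 8790.9 km.
Leg B→C: central angle 0.6614 rad, distance 2241.7 km.
Leg C→D: central angle 0.6614 rad, distance 2241.7 km.
Total: 8790.9 + 2241.7 + 2241.7 ≈ 13274 km.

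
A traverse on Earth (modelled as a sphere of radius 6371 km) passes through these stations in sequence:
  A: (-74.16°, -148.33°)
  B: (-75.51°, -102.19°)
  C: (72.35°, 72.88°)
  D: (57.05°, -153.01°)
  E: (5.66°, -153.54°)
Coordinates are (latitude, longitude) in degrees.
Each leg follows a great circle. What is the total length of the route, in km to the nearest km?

31864 km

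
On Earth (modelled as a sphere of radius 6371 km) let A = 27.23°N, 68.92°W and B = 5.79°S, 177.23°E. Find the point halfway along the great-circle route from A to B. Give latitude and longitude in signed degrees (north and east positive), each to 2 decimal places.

The central angle between A and B is δ = 1.9865 rad.
With f = 0.5, the slerp weights are sin((1−f)δ)/sin δ = 0.9158 and sin(fδ)/sin δ = 0.9158.
Weighted sum of the unit vectors: (0.9158)·(0.3198,-0.8297,0.4576) + (0.9158)·(-0.9937,0.0481,-0.1009) = (-0.6172, -0.7158, 0.3267).
Converting back: φ = atan2(z, √(x²+y²)) = 19.07°, λ = atan2(y, x) = -130.77°.

19.07°, -130.77°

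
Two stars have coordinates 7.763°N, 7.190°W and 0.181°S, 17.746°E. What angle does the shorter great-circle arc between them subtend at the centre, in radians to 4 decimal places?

0.4555 rad

In radians: φ₁ = 0.1355, φ₂ = -0.0032, Δλ = 24.936° = 0.4352 rad.
cos c = sin φ₁ sin φ₂ + cos φ₁ cos φ₂ cos Δλ = (0.1351)(-0.0032) + (0.9908)(1.0000)(0.9068) = 0.89804,
so c = arccos(0.89804) = 0.45551 rad.
So the angular separation is 0.4555 rad.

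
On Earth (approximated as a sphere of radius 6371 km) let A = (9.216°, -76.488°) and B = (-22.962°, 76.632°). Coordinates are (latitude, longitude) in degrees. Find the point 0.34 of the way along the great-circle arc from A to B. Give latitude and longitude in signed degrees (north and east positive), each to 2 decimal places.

-17.48°, -32.17°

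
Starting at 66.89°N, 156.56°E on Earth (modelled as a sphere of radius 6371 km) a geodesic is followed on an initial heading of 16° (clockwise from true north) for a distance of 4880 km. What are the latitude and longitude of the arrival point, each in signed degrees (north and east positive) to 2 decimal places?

67.58°, -53.51°

Angular distance δ = d/R = 4880/6371 = 0.76597 rad; initial bearing θ = 0.2793 rad.
sin φ₂ = sin φ₁ cos δ + cos φ₁ sin δ cos θ = (0.9198)(0.7207) + (0.3925)(0.6932)(0.9613) = 0.9244, so φ₂ = 67.58°.
Δλ = atan2(sin θ sin δ cos φ₁, cos δ − sin φ₁ sin φ₂) = atan2(0.0750, -0.1295) = 149.930°.
λ₂ = 156.560° + 149.930° = 306.49° → -53.51° after wrapping to (−180°, 180°].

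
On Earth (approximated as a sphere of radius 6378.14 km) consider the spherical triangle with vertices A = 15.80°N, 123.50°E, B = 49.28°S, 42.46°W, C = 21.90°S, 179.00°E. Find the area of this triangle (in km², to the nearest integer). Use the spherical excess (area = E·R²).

Side lengths (central angles): a = 1.7426, b = 1.1548, c = 2.5241 rad; semiperimeter s = 2.7107.
By l'Huilier's theorem, tan(E/4) = √[tan(s/2) tan((s−a)/2) tan((s−b)/2) tan((s−c)/2)], giving spherical excess E = 1.7597 rad.
Area = E·R² = 1.7597 × (6378.14)² ≈ 71585230 km².

71585230 km²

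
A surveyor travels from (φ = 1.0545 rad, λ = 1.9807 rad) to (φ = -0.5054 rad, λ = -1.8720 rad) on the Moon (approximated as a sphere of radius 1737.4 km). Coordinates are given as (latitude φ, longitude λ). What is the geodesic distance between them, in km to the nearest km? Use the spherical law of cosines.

4198 km

With latitudes φ₁ = 60.418°, φ₂ = -28.957° and longitude difference Δλ = 139.257°:
cos c = sin φ₁ sin φ₂ + cos φ₁ cos φ₂ cos Δλ = (0.8697)(-0.4842) + (0.4937)(0.8750)(-0.7576) = -0.74831,
so c = arccos(-0.74831) = 2.41630 rad.
Distance = R·c = 1737.4 × 2.4163 ≈ 4198 km.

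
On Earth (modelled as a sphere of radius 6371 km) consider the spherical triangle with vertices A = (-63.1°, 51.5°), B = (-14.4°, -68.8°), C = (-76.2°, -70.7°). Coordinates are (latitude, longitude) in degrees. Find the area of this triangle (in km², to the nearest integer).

12410470 km²

Side lengths (central angles): a = 1.0788, b = 0.6291, c = 1.5701 rad; semiperimeter s = 1.6390.
By l'Huilier's theorem, tan(E/4) = √[tan(s/2) tan((s−a)/2) tan((s−b)/2) tan((s−c)/2)], giving spherical excess E = 0.3058 rad.
Area = E·R² = 0.3058 × (6371)² ≈ 12410470 km².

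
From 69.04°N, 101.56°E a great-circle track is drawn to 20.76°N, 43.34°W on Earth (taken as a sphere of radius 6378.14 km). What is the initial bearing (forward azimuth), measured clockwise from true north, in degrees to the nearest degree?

327°

With φ₁ = 1.2050, φ₂ = 0.3623, Δλ = -2.5290 rad, the forward-azimuth formula gives
θ = atan2( sin Δλ cos φ₂ , cos φ₁ sin φ₂ − sin φ₁ cos φ₂ cos Δλ ) = atan2(-0.5377, 0.8412) = -32.59°.
Adding 360° brings this into [0°, 360°): 327°.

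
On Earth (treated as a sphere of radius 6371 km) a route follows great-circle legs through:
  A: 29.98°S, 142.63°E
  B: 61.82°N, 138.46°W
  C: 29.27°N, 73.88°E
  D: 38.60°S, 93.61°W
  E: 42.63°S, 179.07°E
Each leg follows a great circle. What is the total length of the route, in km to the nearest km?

47349 km

Leg A→B: central angle 1.9410 rad, distance 12366.0 km.
Leg B→C: central angle 1.4878 rad, distance 9478.6 km.
Leg C→D: central angle 2.8984 rad, distance 18466.0 km.
Leg D→E: central angle 1.1047 rad, distance 7038.0 km.
Total: 12366.0 + 9478.6 + 18466.0 + 7038.0 ≈ 47349 km.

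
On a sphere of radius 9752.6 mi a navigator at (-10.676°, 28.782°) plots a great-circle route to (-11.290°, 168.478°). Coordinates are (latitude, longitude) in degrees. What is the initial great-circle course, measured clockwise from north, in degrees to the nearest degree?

118°

Δλ = 139.696° = 2.4382 rad.
y = sin Δλ · cos φ₂ = (0.6468)(0.9806) = 0.6343
x = cos φ₁ sin φ₂ − sin φ₁ cos φ₂ cos Δλ = (0.9827)(-0.1958) − (-0.1853)(0.9806)(-0.7626) = -0.3309
θ = atan2(y, x) = 117.55°, so the bearing is 118°.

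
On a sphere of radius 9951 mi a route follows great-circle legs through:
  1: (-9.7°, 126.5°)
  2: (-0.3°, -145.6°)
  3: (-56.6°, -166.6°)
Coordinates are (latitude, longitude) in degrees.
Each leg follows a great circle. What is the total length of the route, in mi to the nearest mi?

Leg 1→2: central angle 1.5338 rad, distance 15262.7 mi.
Leg 2→3: central angle 1.0260 rad, distance 10209.3 mi.
Total: 15262.7 + 10209.3 ≈ 25472 mi.

25472 mi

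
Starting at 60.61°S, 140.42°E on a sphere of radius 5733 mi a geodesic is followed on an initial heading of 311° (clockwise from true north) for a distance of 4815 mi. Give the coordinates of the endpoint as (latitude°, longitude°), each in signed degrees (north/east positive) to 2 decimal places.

Angular distance δ = d/R = 4815/5733 = 0.83987 rad; initial bearing θ = 5.4280 rad.
sin φ₂ = sin φ₁ cos δ + cos φ₁ sin δ cos θ = (-0.8713)(0.6676) + (0.4908)(0.7446)(0.6561) = -0.3419, so φ₂ = -19.99°.
Δλ = atan2(sin θ sin δ cos φ₁, cos δ − sin φ₁ sin φ₂) = atan2(-0.2758, 0.3696) = -36.724°.
λ₂ = 140.420° − 36.724° = 103.70°.

-19.99°, 103.70°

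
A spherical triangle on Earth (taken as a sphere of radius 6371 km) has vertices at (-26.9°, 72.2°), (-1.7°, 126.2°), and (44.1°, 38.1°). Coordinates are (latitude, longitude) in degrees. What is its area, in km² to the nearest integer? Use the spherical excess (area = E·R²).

35305962 km²

Side lengths (central angles): a = 1.5676, b = 1.3536, c = 1.0035 rad; semiperimeter s = 1.9624.
By l'Huilier's theorem, tan(E/4) = √[tan(s/2) tan((s−a)/2) tan((s−b)/2) tan((s−c)/2)], giving spherical excess E = 0.8698 rad.
Area = E·R² = 0.8698 × (6371)² ≈ 35305962 km².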